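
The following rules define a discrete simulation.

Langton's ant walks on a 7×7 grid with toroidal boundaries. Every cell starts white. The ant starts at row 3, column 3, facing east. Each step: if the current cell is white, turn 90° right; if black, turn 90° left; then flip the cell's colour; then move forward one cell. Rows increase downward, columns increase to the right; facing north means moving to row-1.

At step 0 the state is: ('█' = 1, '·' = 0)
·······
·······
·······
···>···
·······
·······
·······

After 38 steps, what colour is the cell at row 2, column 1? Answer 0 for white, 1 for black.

gen 0: ·······
·······
·······
···>···
·······
·······
·······
gen 1: ·······
·······
·······
···█···
···v···
·······
·······
gen 2: ·······
·······
·······
···█···
··<█···
·······
·······
gen 3: ·······
·······
·······
··^█···
··██···
·······
·······
gen 4: ·······
·······
·······
··█>···
··██···
·······
·······
gen 5: ·······
·······
···^···
··█····
··██···
·······
·······
gen 6: ·······
·······
···█>··
··█····
··██···
·······
·······
gen 7: ·······
·······
···██··
··█·v··
··██···
·······
·······
gen 8: ·······
·······
···██··
··█<█··
··██···
·······
·······
gen 9: ·······
·······
···^█··
··███··
··██···
·······
·······
gen 10: ·······
·······
··<·█··
··███··
··██···
·······
·······
gen 11: ·······
··^····
··█·█··
··███··
··██···
·······
·······
gen 12: ·······
··█>···
··█·█··
··███··
··██···
·······
·······
gen 13: ·······
··██···
··█v█··
··███··
··██···
·······
·······
gen 14: ·······
··██···
··<██··
··███··
··██···
·······
·······
gen 15: ·······
··██···
···██··
··v██··
··██···
·······
·······
gen 16: ·······
··██···
···██··
···>█··
··██···
·······
·······
gen 17: ·······
··██···
···^█··
····█··
··██···
·······
·······
gen 18: ·······
··██···
··<·█··
····█··
··██···
·······
·······
gen 19: ·······
··^█···
··█·█··
····█··
··██···
·······
·······
gen 20: ·······
·<·█···
··█·█··
····█··
··██···
·······
·······
gen 21: ·^·····
·█·█···
··█·█··
····█··
··██···
·······
·······
gen 22: ·█>····
·█·█···
··█·█··
····█··
··██···
·······
·······
gen 23: ·██····
·█v█···
··█·█··
····█··
··██···
·······
·······
gen 24: ·██····
·<██···
··█·█··
····█··
··██···
·······
·······
gen 25: ·██····
··██···
·v█·█··
····█··
··██···
·······
·······
gen 26: ·██····
··██···
<██·█··
····█··
··██···
·······
·······
gen 27: ·██····
^·██···
███·█··
····█··
··██···
·······
·······
gen 28: ·██····
█>██···
███·█··
····█··
··██···
·······
·······
gen 29: ·██····
████···
█v█·█··
····█··
··██···
·······
·······
gen 30: ·██····
████···
█·>·█··
····█··
··██···
·······
·······
gen 31: ·██····
██^█···
█···█··
····█··
··██···
·······
·······
gen 32: ·██····
█<·█···
█···█··
····█··
··██···
·······
·······
gen 33: ·██····
█··█···
█v··█··
····█··
··██···
·······
·······
gen 34: ·██····
█··█···
<█··█··
····█··
··██···
·······
·······
gen 35: ·██····
█··█···
·█··█··
v···█··
··██···
·······
·······
gen 36: ·██····
█··█···
·█··█··
█···█·<
··██···
·······
·······
gen 37: ·██····
█··█···
·█··█·^
█···█·█
··██···
·······
·······
gen 38: ·██····
█··█···
>█··█·█
█···█·█
··██···
·······
·······

1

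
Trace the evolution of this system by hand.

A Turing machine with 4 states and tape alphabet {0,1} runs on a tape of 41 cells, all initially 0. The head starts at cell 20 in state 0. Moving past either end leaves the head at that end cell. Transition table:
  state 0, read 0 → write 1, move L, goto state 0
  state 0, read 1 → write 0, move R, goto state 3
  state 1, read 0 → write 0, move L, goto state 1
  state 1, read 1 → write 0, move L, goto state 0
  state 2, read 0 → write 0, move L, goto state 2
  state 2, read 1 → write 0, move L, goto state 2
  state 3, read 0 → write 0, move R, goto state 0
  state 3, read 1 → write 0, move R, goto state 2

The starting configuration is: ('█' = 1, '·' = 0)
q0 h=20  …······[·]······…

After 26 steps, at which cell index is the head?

t=0: q0 h=20  …······[·]······…
t=1: q0 h=19  …······[·]█·····…
t=2: q0 h=18  …······[·]██····…
t=3: q0 h=17  …······[·]███···…
t=4: q0 h=16  …······[·]████··…
t=5: q0 h=15  …······[·]█████·…
t=6: q0 h=14  …······[·]██████…
t=7: q0 h=13  …······[·]██████…
t=8: q0 h=12  …······[·]██████…
t=9: q0 h=11  …······[·]██████…
t=10: q0 h=10  …······[·]██████…
t=11: q0 h= 9  …······[·]██████…
t=12: q0 h= 8  …······[·]██████…
t=13: q0 h= 7  …······[·]██████…
t=14: q0 h= 6  |······[·]██████…
t=15: q0 h= 5  |·····[·]██████…
t=16: q0 h= 4  |····[·]██████…
t=17: q0 h= 3  |···[·]██████…
t=18: q0 h= 2  |··[·]██████…
t=19: q0 h= 1  |·[·]██████…
t=20: q0 h= 0  |[·]██████…
t=21: q0 h= 0  |[█]██████…
t=22: q3 h= 1  |·[█]██████…
t=23: q2 h= 2  |··[█]██████…
t=24: q2 h= 1  |·[·]·█████…
t=25: q2 h= 0  |[·]··████…
t=26: q2 h= 0  |[·]··████…

0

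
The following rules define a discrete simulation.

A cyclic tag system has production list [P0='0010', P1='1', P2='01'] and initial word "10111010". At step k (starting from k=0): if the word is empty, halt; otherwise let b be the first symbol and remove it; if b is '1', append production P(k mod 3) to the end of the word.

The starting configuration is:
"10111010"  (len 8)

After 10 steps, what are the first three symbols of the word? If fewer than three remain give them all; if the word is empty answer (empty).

gen 0: "10111010"  (len 8)
gen 1: "01110100010"  (len 11)
gen 2: "1110100010"  (len 10)
gen 3: "11010001001"  (len 11)
gen 4: "10100010010010"  (len 14)
gen 5: "01000100100101"  (len 14)
gen 6: "1000100100101"  (len 13)
gen 7: "0001001001010010"  (len 16)
gen 8: "001001001010010"  (len 15)
gen 9: "01001001010010"  (len 14)
gen 10: "1001001010010"  (len 13)

100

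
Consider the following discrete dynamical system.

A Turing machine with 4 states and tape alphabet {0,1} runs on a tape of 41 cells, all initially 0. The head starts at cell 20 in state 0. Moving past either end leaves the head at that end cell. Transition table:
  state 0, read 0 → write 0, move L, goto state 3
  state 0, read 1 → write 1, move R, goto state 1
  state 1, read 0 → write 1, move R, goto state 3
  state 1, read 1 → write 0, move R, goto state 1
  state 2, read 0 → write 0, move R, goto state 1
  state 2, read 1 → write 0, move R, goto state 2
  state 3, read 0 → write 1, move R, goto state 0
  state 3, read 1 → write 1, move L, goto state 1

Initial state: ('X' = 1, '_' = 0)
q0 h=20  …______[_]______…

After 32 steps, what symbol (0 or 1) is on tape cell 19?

0

step 0: q0 h=20  …______[_]______…
step 1: q3 h=19  …______[_]______…
step 2: q0 h=20  …_____X[_]______…
step 3: q3 h=19  …______[X]______…
step 4: q1 h=18  …______[_]X_____…
step 5: q3 h=19  …_____X[X]______…
step 6: q1 h=18  …______[X]X_____…
step 7: q1 h=19  …______[X]______…
step 8: q1 h=20  …______[_]______…
step 9: q3 h=21  …_____X[_]______…
step 10: q0 h=22  …____XX[_]______…
step 11: q3 h=21  …_____X[X]______…
step 12: q1 h=20  …______[X]X_____…
step 13: q1 h=21  …______[X]______…
step 14: q1 h=22  …______[_]______…
step 15: q3 h=23  …_____X[_]______…
step 16: q0 h=24  …____XX[_]______…
step 17: q3 h=23  …_____X[X]______…
step 18: q1 h=22  …______[X]X_____…
step 19: q1 h=23  …______[X]______…
step 20: q1 h=24  …______[_]______…
step 21: q3 h=25  …_____X[_]______…
step 22: q0 h=26  …____XX[_]______…
step 23: q3 h=25  …_____X[X]______…
step 24: q1 h=24  …______[X]X_____…
step 25: q1 h=25  …______[X]______…
step 26: q1 h=26  …______[_]______…
step 27: q3 h=27  …_____X[_]______…
step 28: q0 h=28  …____XX[_]______…
step 29: q3 h=27  …_____X[X]______…
step 30: q1 h=26  …______[X]X_____…
step 31: q1 h=27  …______[X]______…
step 32: q1 h=28  …______[_]______…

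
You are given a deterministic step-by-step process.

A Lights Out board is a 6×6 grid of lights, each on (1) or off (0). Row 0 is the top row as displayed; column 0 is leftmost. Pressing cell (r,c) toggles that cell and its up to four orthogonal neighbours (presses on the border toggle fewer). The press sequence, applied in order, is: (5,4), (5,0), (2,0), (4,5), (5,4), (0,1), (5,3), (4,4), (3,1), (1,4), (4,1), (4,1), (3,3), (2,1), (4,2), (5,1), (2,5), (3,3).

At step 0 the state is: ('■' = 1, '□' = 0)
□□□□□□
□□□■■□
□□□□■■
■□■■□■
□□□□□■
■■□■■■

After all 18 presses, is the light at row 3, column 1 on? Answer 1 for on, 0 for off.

[0] □□□□□□
□□□■■□
□□□□■■
■□■■□■
□□□□□■
■■□■■■
[1] □□□□□□
□□□■■□
□□□□■■
■□■■□■
□□□□■■
■■□□□□
[2] □□□□□□
□□□■■□
□□□□■■
■□■■□■
■□□□■■
□□□□□□
[3] □□□□□□
■□□■■□
■■□□■■
□□■■□■
■□□□■■
□□□□□□
[4] □□□□□□
■□□■■□
■■□□■■
□□■■□□
■□□□□□
□□□□□■
[5] □□□□□□
■□□■■□
■■□□■■
□□■■□□
■□□□■□
□□□■■□
[6] ■■■□□□
■■□■■□
■■□□■■
□□■■□□
■□□□■□
□□□■■□
[7] ■■■□□□
■■□■■□
■■□□■■
□□■■□□
■□□■■□
□□■□□□
[8] ■■■□□□
■■□■■□
■■□□■■
□□■■■□
■□□□□■
□□■□■□
[9] ■■■□□□
■■□■■□
■□□□■■
■■□■■□
■■□□□■
□□■□■□
[10] ■■■□■□
■■□□□■
■□□□□■
■■□■■□
■■□□□■
□□■□■□
[11] ■■■□■□
■■□□□■
■□□□□■
■□□■■□
□□■□□■
□■■□■□
[12] ■■■□■□
■■□□□■
■□□□□■
■■□■■□
■■□□□■
□□■□■□
[13] ■■■□■□
■■□□□■
■□□■□■
■■■□□□
■■□■□■
□□■□■□
[14] ■■■□■□
■□□□□■
□■■■□■
■□■□□□
■■□■□■
□□■□■□
[15] ■■■□■□
■□□□□■
□■■■□■
■□□□□□
■□■□□■
□□□□■□
[16] ■■■□■□
■□□□□■
□■■■□■
■□□□□□
■■■□□■
■■■□■□
[17] ■■■□■□
■□□□□□
□■■■■□
■□□□□■
■■■□□■
■■■□■□
[18] ■■■□■□
■□□□□□
□■■□■□
■□■■■■
■■■■□■
■■■□■□

0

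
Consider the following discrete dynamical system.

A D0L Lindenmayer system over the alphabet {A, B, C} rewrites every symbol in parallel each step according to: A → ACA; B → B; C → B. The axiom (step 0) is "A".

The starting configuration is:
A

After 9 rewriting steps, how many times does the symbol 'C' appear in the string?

256

k=0  A
k=1  ACA
k=2  ACABACA
k=3  ACABACABACABACA
k=4  ACABACABACABACABACABACABACABACA
k=5  ACABACABACABACABACABACABACABACABACABACABACABACABACABACABACABACA
k=6  ACABACABACABACABACABACABACABACABACABACABACABACABACABACABAC…CABACABACABACABACABACABACABACABACABACABACABACABACABACABACA  (len 127)
k=7  ACABACABACABACABACABACABACABACABACABACABACABACABACABACABAC…CABACABACABACABACABACABACABACABACABACABACABACABACABACABACA  (len 255)
k=8  ACABACABACABACABACABACABACABACABACABACABACABACABACABACABAC…CABACABACABACABACABACABACABACABACABACABACABACABACABACABACA  (len 511)
k=9  ACABACABACABACABACABACABACABACABACABACABACABACABACABACABAC…CABACABACABACABACABACABACABACABACABACABACABACABACABACABACA  (len 1023)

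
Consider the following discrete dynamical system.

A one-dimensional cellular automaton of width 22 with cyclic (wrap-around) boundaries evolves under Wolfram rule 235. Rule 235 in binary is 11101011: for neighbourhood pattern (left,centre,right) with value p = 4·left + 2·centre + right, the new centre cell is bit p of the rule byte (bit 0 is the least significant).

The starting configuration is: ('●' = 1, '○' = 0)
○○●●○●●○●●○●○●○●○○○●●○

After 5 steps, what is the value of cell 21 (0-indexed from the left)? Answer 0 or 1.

k=0  ○○●●○●●○●●○●○●○●○○○●●○
k=1  ●●●●●●●●●●●○●○●○○●●●●○
k=2  ●●●●●●●●●●●●○●○○●●●●●●
k=3  ●●●●●●●●●●●●●○○●●●●●●●
k=4  ●●●●●●●●●●●●●○●●●●●●●●
k=5  ●●●●●●●●●●●●●●●●●●●●●●

1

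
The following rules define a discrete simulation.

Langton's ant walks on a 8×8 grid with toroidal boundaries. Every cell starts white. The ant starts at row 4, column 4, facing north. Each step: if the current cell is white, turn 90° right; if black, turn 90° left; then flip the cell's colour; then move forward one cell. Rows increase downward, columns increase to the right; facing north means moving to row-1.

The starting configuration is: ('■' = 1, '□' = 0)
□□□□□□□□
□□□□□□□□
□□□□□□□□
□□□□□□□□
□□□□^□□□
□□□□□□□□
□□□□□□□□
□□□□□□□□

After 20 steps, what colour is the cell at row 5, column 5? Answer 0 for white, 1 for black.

t=0: □□□□□□□□
□□□□□□□□
□□□□□□□□
□□□□□□□□
□□□□^□□□
□□□□□□□□
□□□□□□□□
□□□□□□□□
t=1: □□□□□□□□
□□□□□□□□
□□□□□□□□
□□□□□□□□
□□□□■>□□
□□□□□□□□
□□□□□□□□
□□□□□□□□
t=2: □□□□□□□□
□□□□□□□□
□□□□□□□□
□□□□□□□□
□□□□■■□□
□□□□□v□□
□□□□□□□□
□□□□□□□□
t=3: □□□□□□□□
□□□□□□□□
□□□□□□□□
□□□□□□□□
□□□□■■□□
□□□□<■□□
□□□□□□□□
□□□□□□□□
t=4: □□□□□□□□
□□□□□□□□
□□□□□□□□
□□□□□□□□
□□□□^■□□
□□□□■■□□
□□□□□□□□
□□□□□□□□
t=5: □□□□□□□□
□□□□□□□□
□□□□□□□□
□□□□□□□□
□□□<□■□□
□□□□■■□□
□□□□□□□□
□□□□□□□□
t=6: □□□□□□□□
□□□□□□□□
□□□□□□□□
□□□^□□□□
□□□■□■□□
□□□□■■□□
□□□□□□□□
□□□□□□□□
t=7: □□□□□□□□
□□□□□□□□
□□□□□□□□
□□□■>□□□
□□□■□■□□
□□□□■■□□
□□□□□□□□
□□□□□□□□
t=8: □□□□□□□□
□□□□□□□□
□□□□□□□□
□□□■■□□□
□□□■v■□□
□□□□■■□□
□□□□□□□□
□□□□□□□□
t=9: □□□□□□□□
□□□□□□□□
□□□□□□□□
□□□■■□□□
□□□<■■□□
□□□□■■□□
□□□□□□□□
□□□□□□□□
t=10: □□□□□□□□
□□□□□□□□
□□□□□□□□
□□□■■□□□
□□□□■■□□
□□□v■■□□
□□□□□□□□
□□□□□□□□
t=11: □□□□□□□□
□□□□□□□□
□□□□□□□□
□□□■■□□□
□□□□■■□□
□□<■■■□□
□□□□□□□□
□□□□□□□□
t=12: □□□□□□□□
□□□□□□□□
□□□□□□□□
□□□■■□□□
□□^□■■□□
□□■■■■□□
□□□□□□□□
□□□□□□□□
t=13: □□□□□□□□
□□□□□□□□
□□□□□□□□
□□□■■□□□
□□■>■■□□
□□■■■■□□
□□□□□□□□
□□□□□□□□
t=14: □□□□□□□□
□□□□□□□□
□□□□□□□□
□□□■■□□□
□□■■■■□□
□□■v■■□□
□□□□□□□□
□□□□□□□□
t=15: □□□□□□□□
□□□□□□□□
□□□□□□□□
□□□■■□□□
□□■■■■□□
□□■□>■□□
□□□□□□□□
□□□□□□□□
t=16: □□□□□□□□
□□□□□□□□
□□□□□□□□
□□□■■□□□
□□■■^■□□
□□■□□■□□
□□□□□□□□
□□□□□□□□
t=17: □□□□□□□□
□□□□□□□□
□□□□□□□□
□□□■■□□□
□□■<□■□□
□□■□□■□□
□□□□□□□□
□□□□□□□□
t=18: □□□□□□□□
□□□□□□□□
□□□□□□□□
□□□■■□□□
□□■□□■□□
□□■v□■□□
□□□□□□□□
□□□□□□□□
t=19: □□□□□□□□
□□□□□□□□
□□□□□□□□
□□□■■□□□
□□■□□■□□
□□<■□■□□
□□□□□□□□
□□□□□□□□
t=20: □□□□□□□□
□□□□□□□□
□□□□□□□□
□□□■■□□□
□□■□□■□□
□□□■□■□□
□□v□□□□□
□□□□□□□□

1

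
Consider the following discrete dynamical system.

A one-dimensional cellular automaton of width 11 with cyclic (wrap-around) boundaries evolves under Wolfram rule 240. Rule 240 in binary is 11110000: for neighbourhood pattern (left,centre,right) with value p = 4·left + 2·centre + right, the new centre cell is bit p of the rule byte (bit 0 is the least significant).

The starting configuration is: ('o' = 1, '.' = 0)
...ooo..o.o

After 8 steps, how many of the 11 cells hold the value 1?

k=0  ...ooo..o.o
k=1  o...ooo..o.
k=2  .o...ooo..o
k=3  o.o...ooo..
k=4  .o.o...ooo.
k=5  ..o.o...ooo
k=6  o..o.o...oo
k=7  oo..o.o...o
k=8  ooo..o.o...

5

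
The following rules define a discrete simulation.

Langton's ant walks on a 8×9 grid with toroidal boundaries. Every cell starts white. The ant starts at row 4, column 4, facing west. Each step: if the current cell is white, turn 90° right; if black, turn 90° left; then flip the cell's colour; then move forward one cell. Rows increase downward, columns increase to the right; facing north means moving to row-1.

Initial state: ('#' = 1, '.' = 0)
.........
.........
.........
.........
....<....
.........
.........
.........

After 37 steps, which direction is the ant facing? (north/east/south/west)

0) .........
.........
.........
.........
....<....
.........
.........
.........
1) .........
.........
.........
....^....
....#....
.........
.........
.........
2) .........
.........
.........
....#>...
....#....
.........
.........
.........
3) .........
.........
.........
....##...
....#v...
.........
.........
.........
4) .........
.........
.........
....##...
....<#...
.........
.........
.........
5) .........
.........
.........
....##...
.....#...
....v....
.........
.........
6) .........
.........
.........
....##...
.....#...
...<#....
.........
.........
7) .........
.........
.........
....##...
...^.#...
...##....
.........
.........
8) .........
.........
.........
....##...
...#>#...
...##....
.........
.........
9) .........
.........
.........
....##...
...###...
...#v....
.........
.........
10) .........
.........
.........
....##...
...###...
...#.>...
.........
.........
11) .........
.........
.........
....##...
...###...
...#.#...
.....v...
.........
12) .........
.........
.........
....##...
...###...
...#.#...
....<#...
.........
13) .........
.........
.........
....##...
...###...
...#^#...
....##...
.........
14) .........
.........
.........
....##...
...###...
...##>...
....##...
.........
15) .........
.........
.........
....##...
...##^...
...##....
....##...
.........
16) .........
.........
.........
....##...
...#<....
...##....
....##...
.........
17) .........
.........
.........
....##...
...#.....
...#v....
....##...
.........
18) .........
.........
.........
....##...
...#.....
...#.>...
....##...
.........
19) .........
.........
.........
....##...
...#.....
...#.#...
....#v...
.........
20) .........
.........
.........
....##...
...#.....
...#.#...
....#.>..
.........
21) .........
.........
.........
....##...
...#.....
...#.#...
....#.#..
......v..
22) .........
.........
.........
....##...
...#.....
...#.#...
....#.#..
.....<#..
23) .........
.........
.........
....##...
...#.....
...#.#...
....#^#..
.....##..
24) .........
.........
.........
....##...
...#.....
...#.#...
....##>..
.....##..
25) .........
.........
.........
....##...
...#.....
...#.#^..
....##...
.....##..
26) .........
.........
.........
....##...
...#.....
...#.##>.
....##...
.....##..
27) .........
.........
.........
....##...
...#.....
...#.###.
....##.v.
.....##..
28) .........
.........
.........
....##...
...#.....
...#.###.
....##<#.
.....##..
29) .........
.........
.........
....##...
...#.....
...#.#^#.
....####.
.....##..
30) .........
.........
.........
....##...
...#.....
...#.<.#.
....####.
.....##..
31) .........
.........
.........
....##...
...#.....
...#...#.
....#v##.
.....##..
32) .........
.........
.........
....##...
...#.....
...#...#.
....#.>#.
.....##..
33) .........
.........
.........
....##...
...#.....
...#..^#.
....#..#.
.....##..
34) .........
.........
.........
....##...
...#.....
...#..#>.
....#..#.
.....##..
35) .........
.........
.........
....##...
...#...^.
...#..#..
....#..#.
.....##..
36) .........
.........
.........
....##...
...#...#>
...#..#..
....#..#.
.....##..
37) .........
.........
.........
....##...
...#...##
...#..#.v
....#..#.
.....##..

south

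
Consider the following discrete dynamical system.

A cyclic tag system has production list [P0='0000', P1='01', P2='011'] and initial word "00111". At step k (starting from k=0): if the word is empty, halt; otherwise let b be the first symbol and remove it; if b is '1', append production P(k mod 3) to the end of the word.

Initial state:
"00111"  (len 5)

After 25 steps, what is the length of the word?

6

t=0: "00111"  (len 5)
t=1: "0111"  (len 4)
t=2: "111"  (len 3)
t=3: "11011"  (len 5)
t=4: "10110000"  (len 8)
t=5: "011000001"  (len 9)
t=6: "11000001"  (len 8)
t=7: "10000010000"  (len 11)
t=8: "000001000001"  (len 12)
t=9: "00001000001"  (len 11)
t=10: "0001000001"  (len 10)
t=11: "001000001"  (len 9)
t=12: "01000001"  (len 8)
t=13: "1000001"  (len 7)
t=14: "00000101"  (len 8)
t=15: "0000101"  (len 7)
t=16: "000101"  (len 6)
t=17: "00101"  (len 5)
t=18: "0101"  (len 4)
t=19: "101"  (len 3)
t=20: "0101"  (len 4)
t=21: "101"  (len 3)
t=22: "010000"  (len 6)
t=23: "10000"  (len 5)
t=24: "0000011"  (len 7)
t=25: "000011"  (len 6)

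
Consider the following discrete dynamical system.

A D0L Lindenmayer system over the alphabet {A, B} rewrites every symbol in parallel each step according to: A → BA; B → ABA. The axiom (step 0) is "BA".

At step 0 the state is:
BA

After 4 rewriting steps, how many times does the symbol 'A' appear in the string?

41

0) BA
1) ABABA
2) BAABABAABABA
3) ABABABAABABAABABABAABABAABABA
4) BAABABAABABAABABABAABABAABABABAABABAABABAABABABAABABAABABABAABABAABABA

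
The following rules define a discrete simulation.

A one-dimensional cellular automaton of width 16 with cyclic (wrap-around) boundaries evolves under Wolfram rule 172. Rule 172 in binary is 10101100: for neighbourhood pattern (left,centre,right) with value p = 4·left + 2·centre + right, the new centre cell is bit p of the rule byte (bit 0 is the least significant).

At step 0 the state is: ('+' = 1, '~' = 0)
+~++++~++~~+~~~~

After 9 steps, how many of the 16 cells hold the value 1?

2

step 0: +~++++~++~~+~~~~
step 1: +++++~++~~~+~~~~
step 2: ++++~++~~~~+~~~~
step 3: +++~++~~~~~+~~~~
step 4: ++~++~~~~~~+~~~~
step 5: +~++~~~~~~~+~~~~
step 6: +++~~~~~~~~+~~~~
step 7: ++~~~~~~~~~+~~~~
step 8: +~~~~~~~~~~+~~~~
step 9: +~~~~~~~~~~+~~~~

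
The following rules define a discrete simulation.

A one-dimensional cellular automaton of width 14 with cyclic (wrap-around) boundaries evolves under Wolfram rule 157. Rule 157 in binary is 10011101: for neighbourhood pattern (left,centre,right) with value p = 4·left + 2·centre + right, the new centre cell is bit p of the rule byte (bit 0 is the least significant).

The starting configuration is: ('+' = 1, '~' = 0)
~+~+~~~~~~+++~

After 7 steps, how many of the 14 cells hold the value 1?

8

k=0  ~+~+~~~~~~+++~
k=1  ~+~++++++~++~+
k=2  ~+~+++++~~+~~+
k=3  ~+~++++~+~++~+
k=4  ~+~+++~~+~+~~+
k=5  ~+~++~+~+~++~+
k=6  ~+~+~~+~+~+~~+
k=7  ~+~++~+~+~++~+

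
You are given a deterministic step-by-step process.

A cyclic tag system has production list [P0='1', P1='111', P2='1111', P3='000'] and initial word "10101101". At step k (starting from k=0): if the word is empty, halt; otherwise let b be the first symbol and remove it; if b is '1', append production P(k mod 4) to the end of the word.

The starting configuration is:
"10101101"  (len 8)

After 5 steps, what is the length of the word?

9

k=0  "10101101"  (len 8)
k=1  "01011011"  (len 8)
k=2  "1011011"  (len 7)
k=3  "0110111111"  (len 10)
k=4  "110111111"  (len 9)
k=5  "101111111"  (len 9)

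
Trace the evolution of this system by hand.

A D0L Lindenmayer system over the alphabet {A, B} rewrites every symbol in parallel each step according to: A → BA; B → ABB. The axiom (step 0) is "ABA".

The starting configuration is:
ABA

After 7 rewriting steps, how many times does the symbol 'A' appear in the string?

843

k=0  ABA
k=1  BAABBBA
k=2  ABBBABAABBABBABBBA
k=3  BAABBABBABBBAABBBABAABBABBBAABBABBBAABBABBABBBA
k=4  ABBBABAABBABBBAABBABBBAABBABBABBBABAABBABBABBBAABBBABAABBA…ABBABBBABAABBABBBAABBABBABBBABAABBABBBAABBABBBAABBABBABBBA  (len 123)
k=5  BAABBABBABBBAABBBABAABBABBBAABBABBABBBABAABBABBBAABBABBABB…ABBABBBABAABBABBBAABBABBABBBABAABBABBBAABBABBBAABBABBABBBA  (len 322)
k=6  ABBBABAABBABBBAABBABBBAABBABBABBBABAABBABBABBBAABBBABAABBA…ABBABBBABAABBABBBAABBABBABBBABAABBABBBAABBABBBAABBABBABBBA  (len 843)
k=7  BAABBABBABBBAABBBABAABBABBBAABBABBABBBABAABBABBBAABBABBABB…ABBABBBABAABBABBBAABBABBABBBABAABBABBBAABBABBBAABBABBABBBA  (len 2207)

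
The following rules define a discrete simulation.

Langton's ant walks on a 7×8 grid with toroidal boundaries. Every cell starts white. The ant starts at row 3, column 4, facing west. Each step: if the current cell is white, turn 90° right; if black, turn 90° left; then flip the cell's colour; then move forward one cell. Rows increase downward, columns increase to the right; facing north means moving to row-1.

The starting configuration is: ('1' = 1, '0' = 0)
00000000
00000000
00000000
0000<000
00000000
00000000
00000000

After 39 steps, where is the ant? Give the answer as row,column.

3,7

step 0: 00000000
00000000
00000000
0000<000
00000000
00000000
00000000
step 1: 00000000
00000000
0000^000
00001000
00000000
00000000
00000000
step 2: 00000000
00000000
00001>00
00001000
00000000
00000000
00000000
step 3: 00000000
00000000
00001100
00001v00
00000000
00000000
00000000
step 4: 00000000
00000000
00001100
0000<100
00000000
00000000
00000000
step 5: 00000000
00000000
00001100
00000100
0000v000
00000000
00000000
step 6: 00000000
00000000
00001100
00000100
000<1000
00000000
00000000
step 7: 00000000
00000000
00001100
000^0100
00011000
00000000
00000000
step 8: 00000000
00000000
00001100
0001>100
00011000
00000000
00000000
step 9: 00000000
00000000
00001100
00011100
0001v000
00000000
00000000
step 10: 00000000
00000000
00001100
00011100
00010>00
00000000
00000000
step 11: 00000000
00000000
00001100
00011100
00010100
00000v00
00000000
step 12: 00000000
00000000
00001100
00011100
00010100
0000<100
00000000
step 13: 00000000
00000000
00001100
00011100
0001^100
00001100
00000000
step 14: 00000000
00000000
00001100
00011100
00011>00
00001100
00000000
step 15: 00000000
00000000
00001100
00011^00
00011000
00001100
00000000
step 16: 00000000
00000000
00001100
0001<000
00011000
00001100
00000000
step 17: 00000000
00000000
00001100
00010000
0001v000
00001100
00000000
step 18: 00000000
00000000
00001100
00010000
00010>00
00001100
00000000
step 19: 00000000
00000000
00001100
00010000
00010100
00001v00
00000000
step 20: 00000000
00000000
00001100
00010000
00010100
000010>0
00000000
step 21: 00000000
00000000
00001100
00010000
00010100
00001010
000000v0
step 22: 00000000
00000000
00001100
00010000
00010100
00001010
00000<10
step 23: 00000000
00000000
00001100
00010000
00010100
00001^10
00000110
step 24: 00000000
00000000
00001100
00010000
00010100
000011>0
00000110
step 25: 00000000
00000000
00001100
00010000
000101^0
00001100
00000110
step 26: 00000000
00000000
00001100
00010000
0001011>
00001100
00000110
step 27: 00000000
00000000
00001100
00010000
00010111
0000110v
00000110
step 28: 00000000
00000000
00001100
00010000
00010111
000011<1
00000110
step 29: 00000000
00000000
00001100
00010000
000101^1
00001111
00000110
step 30: 00000000
00000000
00001100
00010000
00010<01
00001111
00000110
step 31: 00000000
00000000
00001100
00010000
00010001
00001v11
00000110
step 32: 00000000
00000000
00001100
00010000
00010001
000010>1
00000110
step 33: 00000000
00000000
00001100
00010000
000100^1
00001001
00000110
step 34: 00000000
00000000
00001100
00010000
0001001>
00001001
00000110
step 35: 00000000
00000000
00001100
0001000^
00010010
00001001
00000110
step 36: 00000000
00000000
00001100
>0010001
00010010
00001001
00000110
step 37: 00000000
00000000
00001100
10010001
v0010010
00001001
00000110
step 38: 00000000
00000000
00001100
10010001
1001001<
00001001
00000110
step 39: 00000000
00000000
00001100
1001000^
10010011
00001001
00000110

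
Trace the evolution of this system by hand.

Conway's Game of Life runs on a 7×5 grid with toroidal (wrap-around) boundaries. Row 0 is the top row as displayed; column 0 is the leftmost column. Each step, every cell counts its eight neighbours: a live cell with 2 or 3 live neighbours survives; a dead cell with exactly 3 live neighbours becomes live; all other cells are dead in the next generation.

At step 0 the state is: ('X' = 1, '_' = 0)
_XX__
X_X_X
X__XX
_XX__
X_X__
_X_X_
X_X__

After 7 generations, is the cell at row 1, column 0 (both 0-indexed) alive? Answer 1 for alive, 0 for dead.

0

step 0: _XX__
X_X_X
X__XX
_XX__
X_X__
_X_X_
X_X__
step 1: __X_X
__X__
_____
__X__
X__X_
X__XX
X__X_
step 2: _XX_X
___X_
_____
_____
XXXX_
XXXX_
XXX__
step 3: ____X
__XX_
_____
_XX__
X__X_
_____
_____
step 4: ___X_
___X_
_X_X_
_XX__
_XX__
_____
_____
step 5: _____
___XX
_X_X_
X__X_
_XX__
_____
_____
step 6: _____
__XXX
X__X_
X__XX
_XX__
_____
_____
step 7: ___X_
__XXX
XX___
X__X_
XXXXX
_____
_____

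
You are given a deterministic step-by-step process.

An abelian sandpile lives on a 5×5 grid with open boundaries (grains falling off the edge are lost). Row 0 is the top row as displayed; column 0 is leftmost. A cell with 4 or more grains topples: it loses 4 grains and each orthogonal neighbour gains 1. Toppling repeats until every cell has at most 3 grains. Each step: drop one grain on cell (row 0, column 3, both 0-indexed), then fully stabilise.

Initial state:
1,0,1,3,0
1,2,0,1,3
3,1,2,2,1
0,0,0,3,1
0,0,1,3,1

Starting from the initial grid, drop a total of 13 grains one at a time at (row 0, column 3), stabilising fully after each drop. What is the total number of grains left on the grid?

35

k=0  1,0,1,3,0
1,2,0,1,3
3,1,2,2,1
0,0,0,3,1
0,0,1,3,1
k=1  1,0,2,0,1
1,2,0,2,3
3,1,2,2,1
0,0,0,3,1
0,0,1,3,1
k=2  1,0,2,1,1
1,2,0,2,3
3,1,2,2,1
0,0,0,3,1
0,0,1,3,1
k=3  1,0,2,2,1
1,2,0,2,3
3,1,2,2,1
0,0,0,3,1
0,0,1,3,1
k=4  1,0,2,3,1
1,2,0,2,3
3,1,2,2,1
0,0,0,3,1
0,0,1,3,1
k=5  1,0,3,0,2
1,2,0,3,3
3,1,2,2,1
0,0,0,3,1
0,0,1,3,1
k=6  1,0,3,1,2
1,2,0,3,3
3,1,2,2,1
0,0,0,3,1
0,0,1,3,1
k=7  1,0,3,2,2
1,2,0,3,3
3,1,2,2,1
0,0,0,3,1
0,0,1,3,1
k=8  1,0,3,3,2
1,2,0,3,3
3,1,2,2,1
0,0,0,3,1
0,0,1,3,1
k=9  1,1,0,3,0
1,2,2,1,1
3,1,2,3,2
0,0,0,3,1
0,0,1,3,1
k=10  1,1,1,0,1
1,2,2,2,1
3,1,2,3,2
0,0,0,3,1
0,0,1,3,1
k=11  1,1,1,1,1
1,2,2,2,1
3,1,2,3,2
0,0,0,3,1
0,0,1,3,1
k=12  1,1,1,2,1
1,2,2,2,1
3,1,2,3,2
0,0,0,3,1
0,0,1,3,1
k=13  1,1,1,3,1
1,2,2,2,1
3,1,2,3,2
0,0,0,3,1
0,0,1,3,1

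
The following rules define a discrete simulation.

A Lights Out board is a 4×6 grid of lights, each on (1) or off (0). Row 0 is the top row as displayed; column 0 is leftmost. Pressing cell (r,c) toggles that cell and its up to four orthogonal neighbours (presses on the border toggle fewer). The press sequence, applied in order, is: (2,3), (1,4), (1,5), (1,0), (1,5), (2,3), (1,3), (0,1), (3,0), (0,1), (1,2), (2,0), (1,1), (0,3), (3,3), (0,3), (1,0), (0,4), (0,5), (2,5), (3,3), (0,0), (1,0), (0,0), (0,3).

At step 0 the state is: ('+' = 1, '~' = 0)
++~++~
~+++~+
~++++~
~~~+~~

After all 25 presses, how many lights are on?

11

gen 0: ++~++~
~+++~+
~++++~
~~~+~~
gen 1: ++~++~
~++~~+
~+~~~~
~~~~~~
gen 2: ++~+~~
~++++~
~+~~+~
~~~~~~
gen 3: ++~+~+
~+++~+
~+~~++
~~~~~~
gen 4: ~+~+~+
+~++~+
++~~++
~~~~~~
gen 5: ~+~+~~
+~+++~
++~~+~
~~~~~~
gen 6: ~+~+~~
+~+~+~
++++~~
~~~+~~
gen 7: ~+~~~~
+~~+~~
+++~~~
~~~+~~
gen 8: +~+~~~
++~+~~
+++~~~
~~~+~~
gen 9: +~+~~~
++~+~~
~++~~~
++~+~~
gen 10: ~+~~~~
+~~+~~
~++~~~
++~+~~
gen 11: ~++~~~
+++~~~
~+~~~~
++~+~~
gen 12: ~++~~~
~++~~~
+~~~~~
~+~+~~
gen 13: ~~+~~~
+~~~~~
++~~~~
~+~+~~
gen 14: ~~~++~
+~~+~~
++~~~~
~+~+~~
gen 15: ~~~++~
+~~+~~
++~+~~
~++~+~
gen 16: ~~+~~~
+~~~~~
++~+~~
~++~+~
gen 17: +~+~~~
~+~~~~
~+~+~~
~++~+~
gen 18: +~++++
~+~~+~
~+~+~~
~++~+~
gen 19: +~++~~
~+~~++
~+~+~~
~++~+~
gen 20: +~++~~
~+~~+~
~+~+++
~++~++
gen 21: +~++~~
~+~~+~
~+~~++
~+~+~+
gen 22: ~+++~~
++~~+~
~+~~++
~+~+~+
gen 23: ++++~~
~~~~+~
++~~++
~+~+~+
gen 24: ~~++~~
+~~~+~
++~~++
~+~+~+
gen 25: ~~~~+~
+~~++~
++~~++
~+~+~+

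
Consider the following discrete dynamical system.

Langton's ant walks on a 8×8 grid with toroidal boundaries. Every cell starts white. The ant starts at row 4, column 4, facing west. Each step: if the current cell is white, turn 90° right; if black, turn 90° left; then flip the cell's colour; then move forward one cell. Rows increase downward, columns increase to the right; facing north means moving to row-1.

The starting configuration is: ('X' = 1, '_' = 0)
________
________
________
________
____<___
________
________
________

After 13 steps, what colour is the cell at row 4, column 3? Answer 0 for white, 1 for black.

[0] ________
________
________
________
____<___
________
________
________
[1] ________
________
________
____^___
____X___
________
________
________
[2] ________
________
________
____X>__
____X___
________
________
________
[3] ________
________
________
____XX__
____Xv__
________
________
________
[4] ________
________
________
____XX__
____<X__
________
________
________
[5] ________
________
________
____XX__
_____X__
____v___
________
________
[6] ________
________
________
____XX__
_____X__
___<X___
________
________
[7] ________
________
________
____XX__
___^_X__
___XX___
________
________
[8] ________
________
________
____XX__
___X>X__
___XX___
________
________
[9] ________
________
________
____XX__
___XXX__
___Xv___
________
________
[10] ________
________
________
____XX__
___XXX__
___X_>__
________
________
[11] ________
________
________
____XX__
___XXX__
___X_X__
_____v__
________
[12] ________
________
________
____XX__
___XXX__
___X_X__
____<X__
________
[13] ________
________
________
____XX__
___XXX__
___X^X__
____XX__
________

1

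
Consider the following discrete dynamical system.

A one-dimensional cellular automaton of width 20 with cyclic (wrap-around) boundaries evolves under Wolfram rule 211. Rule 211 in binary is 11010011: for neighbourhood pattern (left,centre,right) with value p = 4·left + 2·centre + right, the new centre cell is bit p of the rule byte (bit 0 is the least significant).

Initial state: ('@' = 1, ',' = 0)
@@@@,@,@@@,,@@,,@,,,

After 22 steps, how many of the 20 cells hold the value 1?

t=0: @@@@,@,@@@,,@@,,@,,,
t=1: ,@@@,,,,@@@@,@@@,@@@
t=2: ,,@@@@@@,@@@,,@@,,@@
t=3: @@,@@@@@,,@@@@,@@@,@
t=4: @@,,@@@@@@,@@@,,@@,,
t=5: ,@@@,@@@@@,,@@@@,@@@
t=6: ,,@@,,@@@@@@,@@@,,@@
t=7: @@,@@@,@@@@@,,@@@@,@
t=8: @@,,@@,,@@@@@@,@@@,,
t=9: ,@@@,@@@,@@@@@,,@@@@
t=10: ,,@@,,@@,,@@@@@@,@@@
t=11: @@,@@@,@@@,@@@@@,,@@
t=12: @@,,@@,,@@,,@@@@@@,@
t=13: @@@@,@@@,@@@,@@@@@,,
t=14: ,@@@,,@@,,@@,,@@@@@@
t=15: ,,@@@@,@@@,@@@,@@@@@
t=16: @@,@@@,,@@,,@@,,@@@@
t=17: @@,,@@@@,@@@,@@@,@@@
t=18: @@@@,@@@,,@@,,@@,,@@
t=19: @@@@,,@@@@,@@@,@@@,@
t=20: @@@@@@,@@@,,@@,,@@,,
t=21: ,@@@@@,,@@@@,@@@,@@@
t=22: ,,@@@@@@,@@@,,@@,,@@

13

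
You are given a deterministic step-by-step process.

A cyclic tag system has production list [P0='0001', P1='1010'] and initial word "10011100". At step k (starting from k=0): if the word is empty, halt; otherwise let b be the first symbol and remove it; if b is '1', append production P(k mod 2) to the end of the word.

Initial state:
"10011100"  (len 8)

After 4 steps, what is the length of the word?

0) "10011100"  (len 8)
1) "00111000001"  (len 11)
2) "0111000001"  (len 10)
3) "111000001"  (len 9)
4) "110000011010"  (len 12)

12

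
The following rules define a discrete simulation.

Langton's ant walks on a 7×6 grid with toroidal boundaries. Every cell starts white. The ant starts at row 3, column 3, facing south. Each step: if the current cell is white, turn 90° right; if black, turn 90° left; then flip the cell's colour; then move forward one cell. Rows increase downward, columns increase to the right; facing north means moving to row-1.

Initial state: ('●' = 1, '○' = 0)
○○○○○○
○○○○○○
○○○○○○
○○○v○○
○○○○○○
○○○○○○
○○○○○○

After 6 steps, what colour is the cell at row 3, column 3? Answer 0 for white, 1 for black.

t=0: ○○○○○○
○○○○○○
○○○○○○
○○○v○○
○○○○○○
○○○○○○
○○○○○○
t=1: ○○○○○○
○○○○○○
○○○○○○
○○<●○○
○○○○○○
○○○○○○
○○○○○○
t=2: ○○○○○○
○○○○○○
○○^○○○
○○●●○○
○○○○○○
○○○○○○
○○○○○○
t=3: ○○○○○○
○○○○○○
○○●>○○
○○●●○○
○○○○○○
○○○○○○
○○○○○○
t=4: ○○○○○○
○○○○○○
○○●●○○
○○●v○○
○○○○○○
○○○○○○
○○○○○○
t=5: ○○○○○○
○○○○○○
○○●●○○
○○●○>○
○○○○○○
○○○○○○
○○○○○○
t=6: ○○○○○○
○○○○○○
○○●●○○
○○●○●○
○○○○v○
○○○○○○
○○○○○○

0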